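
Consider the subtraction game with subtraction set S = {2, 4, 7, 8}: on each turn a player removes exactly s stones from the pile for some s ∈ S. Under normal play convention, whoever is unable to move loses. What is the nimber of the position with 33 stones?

G(0) = 0
G(1) = mex{} = 0
G(2) = mex{0} = 1
G(3) = mex{0} = 1
G(4) = mex{1,0} = 2
G(5) = mex{1,0} = 2
G(6) = mex{2,1} = 0
G(7) = mex{2,1,0} = 3
G(8) = mex{0,2,0,0} = 1
G(9) = mex{3,2,1,0} = 4
G(10) = mex{1,0,1,1} = 2
G(11) = mex{4,3,2,1} = 0
G(12) = mex{2,1,2,2} = 0
G(13) = mex{0,4,0,2} = 1
G(14) = mex{0,2,3,0} = 1
G(15) = mex{1,0,1,3} = 2
G(16) = mex{1,0,4,1} = 2
G(17) = mex{2,1,2,4} = 0
G(18) = mex{2,1,0,2} = 3
G(19) = mex{0,2,0,0} = 1
G(20) = mex{3,2,1,0} = 4
G(21) = mex{1,0,1,1} = 2
G(22) = mex{4,3,2,1} = 0
G(23) = mex{2,1,2,2} = 0
G(24) = mex{0,4,0,2} = 1
G(25) = mex{0,2,3,0} = 1
G(26) = mex{1,0,1,3} = 2
G(27) = mex{1,0,4,1} = 2
G(28) = mex{2,1,2,4} = 0
G(29) = mex{2,1,0,2} = 3
G(30) = mex{0,2,0,0} = 1
G(31) = mex{3,2,1,0} = 4
G(32) = mex{1,0,1,1} = 2
G(33) = mex{4,3,2,1} = 0

0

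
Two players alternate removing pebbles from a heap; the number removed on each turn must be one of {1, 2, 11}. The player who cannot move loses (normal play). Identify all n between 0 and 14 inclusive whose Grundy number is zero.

0, 3, 6, 9, 12

G(0) = 0
G(1) = mex{0} = 1
G(2) = mex{1,0} = 2
G(3) = mex{2,1} = 0
G(4) = mex{0,2} = 1
G(5) = mex{1,0} = 2
G(6) = mex{2,1} = 0
G(7) = mex{0,2} = 1
G(8) = mex{1,0} = 2
G(9) = mex{2,1} = 0
G(10) = mex{0,2} = 1
G(11) = mex{1,0,0} = 2
G(12) = mex{2,1,1} = 0
G(13) = mex{0,2,2} = 1
G(14) = mex{1,0,0} = 2
P-positions are exactly the n with G(n) = 0.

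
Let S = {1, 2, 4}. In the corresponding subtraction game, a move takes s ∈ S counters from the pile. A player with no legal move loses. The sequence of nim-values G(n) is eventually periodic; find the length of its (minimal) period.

3

G(0) = 0
G(1) = mex{0} = 1
G(2) = mex{1,0} = 2
G(3) = mex{2,1} = 0
G(4) = mex{0,2,0} = 1
G(5) = mex{1,0,1} = 2
G(6) = mex{2,1,2} = 0
G(7) = mex{0,2,0} = 1
G(8) = mex{1,0,1} = 2
G(9) = mex{2,1,2} = 0
G(10) = mex{0,2,0} = 1
G(11) = mex{1,0,1} = 2
G(12) = mex{2,1,2} = 0
G(13) = mex{0,2,0} = 1
G(14) = mex{1,0,1} = 2
G(n+3) = G(n) holds for n = 0,…,3 (a full window of length max(S) = 4), so the sequence is purely periodic with period 3.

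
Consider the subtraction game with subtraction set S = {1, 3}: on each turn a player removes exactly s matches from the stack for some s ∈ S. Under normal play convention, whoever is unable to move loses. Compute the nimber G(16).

0

n :  0  1  2  3  4  5  6  7  8  9 10 11 12 13 14 15 16
G :  0  1  0  1  0  1  0  1  0  1  0  1  0  1  0  1  0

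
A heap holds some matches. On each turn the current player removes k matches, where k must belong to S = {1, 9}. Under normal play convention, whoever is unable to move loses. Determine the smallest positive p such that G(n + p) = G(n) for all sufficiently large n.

G(0) = 0
G(1) = mex{0} = 1
G(2) = mex{1} = 0
G(3) = mex{0} = 1
G(4) = mex{1} = 0
G(5) = mex{0} = 1
G(6) = mex{1} = 0
G(7) = mex{0} = 1
G(8) = mex{1} = 0
G(9) = mex{0,0} = 1
G(10) = mex{1,1} = 0
G(11) = mex{0,0} = 1
G(12) = mex{1,1} = 0
G(13) = mex{0,0} = 1
G(14) = mex{1,1} = 0
G(n+2) = G(n) holds for n = 0,…,8 (a full window of length max(S) = 9), so the sequence is purely periodic with period 2.

2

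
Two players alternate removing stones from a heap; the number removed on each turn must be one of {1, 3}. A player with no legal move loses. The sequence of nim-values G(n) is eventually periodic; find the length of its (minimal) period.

G(0) = 0
G(1) = mex{0} = 1
G(2) = mex{1} = 0
G(3) = mex{0,0} = 1
G(4) = mex{1,1} = 0
G(5) = mex{0,0} = 1
G(6) = mex{1,1} = 0
G(7) = mex{0,0} = 1
G(8) = mex{1,1} = 0
G(9) = mex{0,0} = 1
G(10) = mex{1,1} = 0
G(11) = mex{0,0} = 1
G(12) = mex{1,1} = 0
G(13) = mex{0,0} = 1
G(14) = mex{1,1} = 0
G(n+2) = G(n) holds for n = 0,…,2 (a full window of length max(S) = 3), so the sequence is purely periodic with period 2.

2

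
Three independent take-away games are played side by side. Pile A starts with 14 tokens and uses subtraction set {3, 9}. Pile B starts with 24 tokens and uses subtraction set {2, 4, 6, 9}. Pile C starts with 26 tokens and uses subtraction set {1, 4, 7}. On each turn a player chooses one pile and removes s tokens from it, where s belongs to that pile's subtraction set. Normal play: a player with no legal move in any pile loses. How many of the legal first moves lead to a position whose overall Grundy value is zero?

0

Pile A, S = {3, 9}:
n :  0  1  2  3  4  5  6  7  8  9 10 11 12 13 14
G :  0  0  0  1  1  1  0  0  0  1  1  1  0  0  0
G_A(14) = 0.
Pile B, S = {2, 4, 6, 9}:
G(0) = 0
G(1) = mex{} = 0
G(2) = mex{0} = 1
G(3) = mex{0} = 1
G(4) = mex{1,0} = 2
G(5) = mex{1,0} = 2
G(6) = mex{2,1,0} = 3
G(7) = mex{2,1,0} = 3
G(8) = mex{3,2,1} = 0
G(9) = mex{3,2,1,0} = 4
G(10) = mex{0,3,2,0} = 1
G(11) = mex{4,3,2,1} = 0
G(12) = mex{1,0,3,1} = 2
G(13) = mex{0,4,3,2} = 1
G(14) = mex{2,1,0,2} = 3
G(15) = mex{1,0,4,3} = 2
G(16) = mex{3,2,1,3} = 0
G(17) = mex{2,1,0,0} = 3
G(18) = mex{0,3,2,4} = 1
G(19) = mex{3,2,1,1} = 0
G(20) = mex{1,0,3,0} = 2
G(21) = mex{0,3,2,2} = 1
G(22) = mex{2,1,0,1} = 3
G(23) = mex{1,0,3,3} = 2
G(24) = mex{3,2,1,2} = 0
G_B(24) = 0.
Pile C, S = {1, 4, 7}:
G(0) = 0
G(1) = mex{0} = 1
G(2) = mex{1} = 0
G(3) = mex{0} = 1
G(4) = mex{1,0} = 2
G(5) = mex{2,1} = 0
G(6) = mex{0,0} = 1
G(7) = mex{1,1,0} = 2
G(8) = mex{2,2,1} = 0
G(9) = mex{0,0,0} = 1
G(10) = mex{1,1,1} = 0
G(11) = mex{0,2,2} = 1
G(12) = mex{1,0,0} = 2
G(13) = mex{2,1,1} = 0
G(14) = mex{0,0,2} = 1
G(15) = mex{1,1,0} = 2
G(16) = mex{2,2,1} = 0
G(17) = mex{0,0,0} = 1
G(18) = mex{1,1,1} = 0
G(19) = mex{0,2,2} = 1
G(20) = mex{1,0,0} = 2
G(21) = mex{2,1,1} = 0
G(22) = mex{0,0,2} = 1
G(23) = mex{1,1,0} = 2
G(24) = mex{2,2,1} = 0
G(25) = mex{0,0,0} = 1
G(26) = mex{1,1,1} = 0
G_C(26) = 0.
Combined Grundy value = 0 ⊕ 0 ⊕ 0 = 0.
A winning move leaves total XOR = 0, i.e. changes one component's Grundy value g to g ⊕ X where X is the current total.
Pile A: target g' = 0⊕0 = 0, but every legal move changes the Grundy value (mex property), so 0 moves.
Pile B: target g' = 0⊕0 = 0, but every legal move changes the Grundy value (mex property), so 0 moves.
Pile C: target g' = 0⊕0 = 0, but every legal move changes the Grundy value (mex property), so 0 moves.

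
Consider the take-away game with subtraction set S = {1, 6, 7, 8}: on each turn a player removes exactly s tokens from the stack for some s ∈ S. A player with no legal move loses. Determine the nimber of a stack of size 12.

n :  0  1  2  3  4  5  6  7  8  9 10 11 12
G :  0  1  0  1  0  1  2  3  2  3  2  3  4

4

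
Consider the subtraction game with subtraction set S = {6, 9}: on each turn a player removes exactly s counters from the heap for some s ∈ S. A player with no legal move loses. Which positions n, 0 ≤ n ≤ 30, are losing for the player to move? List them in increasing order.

n :  0  1  2  3  4  5  6  7  8  9 10 11 12 13 14 15 16 17 18 19 20 21 22 23 24 25 26 27 28 29 30
G :  0  0  0  0  0  0  1  1  1  1  1  1  2  2  2  0  0  0  0  0  0  1  1  1  1  1  1  2  2  2  0
P-positions are exactly the n with G(n) = 0.

0, 1, 2, 3, 4, 5, 15, 16, 17, 18, 19, 20, 30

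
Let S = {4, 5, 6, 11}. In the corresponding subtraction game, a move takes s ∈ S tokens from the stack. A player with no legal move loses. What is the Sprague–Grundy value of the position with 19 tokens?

0

n :  0  1  2  3  4  5  6  7  8  9 10 11 12 13 14 15 16 17 18 19
G :  0  0  0  0  1  1  1  1  2  2  0  2  3  3  1  3  4  0  0  0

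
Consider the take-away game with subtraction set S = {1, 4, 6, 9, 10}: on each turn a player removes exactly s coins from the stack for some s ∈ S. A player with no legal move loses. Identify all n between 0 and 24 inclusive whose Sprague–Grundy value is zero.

0, 2, 5, 7, 18, 20, 23

G(0) = 0
G(1) = mex{0} = 1
G(2) = mex{1} = 0
G(3) = mex{0} = 1
G(4) = mex{1,0} = 2
G(5) = mex{2,1} = 0
G(6) = mex{0,0,0} = 1
G(7) = mex{1,1,1} = 0
G(8) = mex{0,2,0} = 1
G(9) = mex{1,0,1,0} = 2
G(10) = mex{2,1,2,1,0} = 3
G(11) = mex{3,0,0,0,1} = 2
G(12) = mex{2,1,1,1,0} = 3
G(13) = mex{3,2,0,2,1} = 4
G(14) = mex{4,3,1,0,2} = 5
G(15) = mex{5,2,2,1,0} = 3
G(16) = mex{3,3,3,0,1} = 2
G(17) = mex{2,4,2,1,0} = 3
G(18) = mex{3,5,3,2,1} = 0
G(19) = mex{0,3,4,3,2} = 1
G(20) = mex{1,2,5,2,3} = 0
G(21) = mex{0,3,3,3,2} = 1
G(22) = mex{1,0,2,4,3} = 5
G(23) = mex{5,1,3,5,4} = 0
G(24) = mex{0,0,0,3,5} = 1
P-positions are exactly the n with G(n) = 0.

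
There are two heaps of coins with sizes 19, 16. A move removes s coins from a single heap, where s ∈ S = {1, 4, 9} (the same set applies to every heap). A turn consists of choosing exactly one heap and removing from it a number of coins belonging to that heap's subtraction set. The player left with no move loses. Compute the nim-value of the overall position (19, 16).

3

All heaps use S = {1, 4, 9}:
n :  0  1  2  3  4  5  6  7  8  9 10 11 12 13 14 15 16 17 18 19
G :  0  1  0  1  2  0  1  0  1  2  0  1  0  1  2  0  1  0  1  2
Heap A: G(19) = 2.
Heap B: G(16) = 1.
Combined Grundy value = 2 ⊕ 1 = 3.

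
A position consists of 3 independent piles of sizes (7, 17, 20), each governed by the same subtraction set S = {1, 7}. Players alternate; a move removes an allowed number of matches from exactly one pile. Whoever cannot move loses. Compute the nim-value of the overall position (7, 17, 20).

All piles use S = {1, 7}:
n :  0  1  2  3  4  5  6  7  8  9 10 11 12 13 14 15 16 17 18 19 20
G :  0  1  0  1  0  1  0  1  0  1  0  1  0  1  0  1  0  1  0  1  0
Pile A: G(7) = 1.
Pile B: G(17) = 1.
Pile C: G(20) = 0.
Combined Grundy value = 1 ⊕ 1 ⊕ 0 = 0.

0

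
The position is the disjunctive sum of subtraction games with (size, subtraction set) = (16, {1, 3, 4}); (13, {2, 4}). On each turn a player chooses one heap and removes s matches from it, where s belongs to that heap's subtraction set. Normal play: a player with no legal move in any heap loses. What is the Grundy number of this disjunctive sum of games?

0

Heap A, S = {1, 3, 4}:
n :  0  1  2  3  4  5  6  7  8  9 10 11 12 13 14 15 16
G :  0  1  0  1  2  3  2  0  1  0  1  2  3  2  0  1  0
G_A(16) = 0.
Heap B, S = {2, 4}:
n :  0  1  2  3  4  5  6  7  8  9 10 11 12 13
G :  0  0  1  1  2  2  0  0  1  1  2  2  0  0
G_B(13) = 0.
Combined Grundy value = 0 ⊕ 0 = 0.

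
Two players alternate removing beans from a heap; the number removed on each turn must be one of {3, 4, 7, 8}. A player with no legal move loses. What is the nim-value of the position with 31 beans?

3

n :  0  1  2  3  4  5  6  7  8  9 10 11 12 13 14 15 16 17 18 19 20 21 22 23 24 25 26 27 28 29 30 31
G :  0  0  0  1  1  1  2  2  2  3  3  0  0  0  1  1  1  2  2  2  3  3  0  0  0  1  1  1  2  2  2  3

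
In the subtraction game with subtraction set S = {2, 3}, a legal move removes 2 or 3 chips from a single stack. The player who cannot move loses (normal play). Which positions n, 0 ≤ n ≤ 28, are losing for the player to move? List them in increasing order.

G(0) = 0
G(1) = mex{} = 0
G(2) = mex{0} = 1
G(3) = mex{0,0} = 1
G(4) = mex{1,0} = 2
G(5) = mex{1,1} = 0
G(6) = mex{2,1} = 0
G(7) = mex{0,2} = 1
G(8) = mex{0,0} = 1
G(9) = mex{1,0} = 2
G(10) = mex{1,1} = 0
G(11) = mex{2,1} = 0
G(12) = mex{0,2} = 1
G(13) = mex{0,0} = 1
G(14) = mex{1,0} = 2
G(15) = mex{1,1} = 0
G(16) = mex{2,1} = 0
G(17) = mex{0,2} = 1
G(18) = mex{0,0} = 1
G(19) = mex{1,0} = 2
G(20) = mex{1,1} = 0
G(21) = mex{2,1} = 0
G(22) = mex{0,2} = 1
G(23) = mex{0,0} = 1
G(24) = mex{1,0} = 2
G(25) = mex{1,1} = 0
G(26) = mex{2,1} = 0
G(27) = mex{0,2} = 1
G(28) = mex{0,0} = 1
P-positions are exactly the n with G(n) = 0.

0, 1, 5, 6, 10, 11, 15, 16, 20, 21, 25, 26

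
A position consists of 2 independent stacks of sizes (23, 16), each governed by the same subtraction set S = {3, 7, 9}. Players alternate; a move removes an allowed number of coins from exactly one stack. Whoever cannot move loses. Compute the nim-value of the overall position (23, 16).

All stacks use S = {3, 7, 9}:
G(0) = 0
G(1) = mex{} = 0
G(2) = mex{} = 0
G(3) = mex{0} = 1
G(4) = mex{0} = 1
G(5) = mex{0} = 1
G(6) = mex{1} = 0
G(7) = mex{1,0} = 2
G(8) = mex{1,0} = 2
G(9) = mex{0,0,0} = 1
G(10) = mex{2,1,0} = 3
G(11) = mex{2,1,0} = 3
G(12) = mex{1,1,1} = 0
G(13) = mex{3,0,1} = 2
G(14) = mex{3,2,1} = 0
G(15) = mex{0,2,0} = 1
G(16) = mex{2,1,2} = 0
G(17) = mex{0,3,2} = 1
G(18) = mex{1,3,1} = 0
G(19) = mex{0,0,3} = 1
G(20) = mex{1,2,3} = 0
G(21) = mex{0,0,0} = 1
G(22) = mex{1,1,2} = 0
G(23) = mex{0,0,0} = 1
Stack A: G(23) = 1.
Stack B: G(16) = 0.
Combined Grundy value = 1 ⊕ 0 = 1.

1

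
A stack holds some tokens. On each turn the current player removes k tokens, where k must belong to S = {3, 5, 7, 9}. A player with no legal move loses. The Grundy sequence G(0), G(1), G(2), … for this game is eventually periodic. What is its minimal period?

12

G(0) = 0
G(1) = mex{} = 0
G(2) = mex{} = 0
G(3) = mex{0} = 1
G(4) = mex{0} = 1
G(5) = mex{0,0} = 1
G(6) = mex{1,0} = 2
G(7) = mex{1,0,0} = 2
G(8) = mex{1,1,0} = 2
G(9) = mex{2,1,0,0} = 3
G(10) = mex{2,1,1,0} = 3
G(11) = mex{2,2,1,0} = 3
G(12) = mex{3,2,1,1} = 0
G(13) = mex{3,2,2,1} = 0
G(14) = mex{3,3,2,1} = 0
G(15) = mex{0,3,2,2} = 1
G(16) = mex{0,3,3,2} = 1
G(17) = mex{0,0,3,2} = 1
G(18) = mex{1,0,3,3} = 2
G(19) = mex{1,0,0,3} = 2
G(20) = mex{1,1,0,3} = 2
G(21) = mex{2,1,0,0} = 3
G(22) = mex{2,1,1,0} = 3
G(23) = mex{2,2,1,0} = 3
G(24) = mex{3,2,1,1} = 0
G(25) = mex{3,2,2,1} = 0
G(n+12) = G(n) holds for n = 0,…,8 (a full window of length max(S) = 9), so the sequence is purely periodic with period 12.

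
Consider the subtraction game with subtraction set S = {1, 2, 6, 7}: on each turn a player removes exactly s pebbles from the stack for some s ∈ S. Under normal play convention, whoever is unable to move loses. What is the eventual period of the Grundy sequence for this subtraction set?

n :  0  1  2  3  4  5  6  7  8  9 10 11 12 13 14 15 16 17
G :  0  1  2  0  1  2  3  4  0  1  2  0  1  2  3  4  0  1
G(n+8) = G(n) holds for n = 0,…,6 (a full window of length max(S) = 7), so the sequence is purely periodic with period 8.

8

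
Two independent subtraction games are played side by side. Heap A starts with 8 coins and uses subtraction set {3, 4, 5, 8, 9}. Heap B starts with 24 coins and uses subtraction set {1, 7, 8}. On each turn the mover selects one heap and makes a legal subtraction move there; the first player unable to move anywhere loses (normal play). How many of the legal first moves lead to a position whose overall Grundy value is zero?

Heap A, S = {3, 4, 5, 8, 9}:
n : 0 1 2 3 4 5 6 7 8
G : 0 0 0 1 1 1 2 2 2
G_A(8) = 2.
Heap B, S = {1, 7, 8}:
G(0) = 0
G(1) = mex{0} = 1
G(2) = mex{1} = 0
G(3) = mex{0} = 1
G(4) = mex{1} = 0
G(5) = mex{0} = 1
G(6) = mex{1} = 0
G(7) = mex{0,0} = 1
G(8) = mex{1,1,0} = 2
G(9) = mex{2,0,1} = 3
G(10) = mex{3,1,0} = 2
G(11) = mex{2,0,1} = 3
G(12) = mex{3,1,0} = 2
G(13) = mex{2,0,1} = 3
G(14) = mex{3,1,0} = 2
G(15) = mex{2,2,1} = 0
G(16) = mex{0,3,2} = 1
G(17) = mex{1,2,3} = 0
G(18) = mex{0,3,2} = 1
G(19) = mex{1,2,3} = 0
G(20) = mex{0,3,2} = 1
G(21) = mex{1,2,3} = 0
G(22) = mex{0,0,2} = 1
G(23) = mex{1,1,0} = 2
G(24) = mex{2,0,1} = 3
G_B(24) = 3.
Combined Grundy value = 2 ⊕ 3 = 1.
A winning move leaves total XOR = 0, i.e. changes one component's Grundy value g to g ⊕ X where X is the current total.
Heap A: need g' = 2⊕1 = 3. Options: 8−3→G=1, 8−4→G=1, 8−5→G=1, 8−8→G=0. Hits: 0.
Heap B: need g' = 3⊕1 = 2. Options: 24−1→G=2, 24−7→G=0, 24−8→G=1. Hits: 1.

1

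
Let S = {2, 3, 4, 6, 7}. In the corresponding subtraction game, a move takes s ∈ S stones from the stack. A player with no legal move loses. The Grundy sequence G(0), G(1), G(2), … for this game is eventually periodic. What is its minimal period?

9

n :  0  1  2  3  4  5  6  7  8  9 10 11 12 13 14 15 16 17 18 19
G :  0  0  1  1  2  2  3  3  4  0  0  1  1  2  2  3  3  4  0  0
G(n+9) = G(n) holds for n = 0,…,6 (a full window of length max(S) = 7), so the sequence is purely periodic with period 9.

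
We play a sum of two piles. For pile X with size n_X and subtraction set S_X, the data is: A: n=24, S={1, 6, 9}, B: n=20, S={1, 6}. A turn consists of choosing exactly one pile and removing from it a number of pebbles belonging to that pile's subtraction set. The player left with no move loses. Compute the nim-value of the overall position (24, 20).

2

Pile A, S = {1, 6, 9}:
G(0) = 0
G(1) = mex{0} = 1
G(2) = mex{1} = 0
G(3) = mex{0} = 1
G(4) = mex{1} = 0
G(5) = mex{0} = 1
G(6) = mex{1,0} = 2
G(7) = mex{2,1} = 0
G(8) = mex{0,0} = 1
G(9) = mex{1,1,0} = 2
G(10) = mex{2,0,1} = 3
G(11) = mex{3,1,0} = 2
G(12) = mex{2,2,1} = 0
G(13) = mex{0,0,0} = 1
G(14) = mex{1,1,1} = 0
G(15) = mex{0,2,2} = 1
G(16) = mex{1,3,0} = 2
G(17) = mex{2,2,1} = 0
G(18) = mex{0,0,2} = 1
G(19) = mex{1,1,3} = 0
G(20) = mex{0,0,2} = 1
G(21) = mex{1,1,0} = 2
G(22) = mex{2,2,1} = 0
G(23) = mex{0,0,0} = 1
G(24) = mex{1,1,1} = 0
G_A(24) = 0.
Pile B, S = {1, 6}:
G(0) = 0
G(1) = mex{0} = 1
G(2) = mex{1} = 0
G(3) = mex{0} = 1
G(4) = mex{1} = 0
G(5) = mex{0} = 1
G(6) = mex{1,0} = 2
G(7) = mex{2,1} = 0
G(8) = mex{0,0} = 1
G(9) = mex{1,1} = 0
G(10) = mex{0,0} = 1
G(11) = mex{1,1} = 0
G(12) = mex{0,2} = 1
G(13) = mex{1,0} = 2
G(14) = mex{2,1} = 0
G(15) = mex{0,0} = 1
G(16) = mex{1,1} = 0
G(17) = mex{0,0} = 1
G(18) = mex{1,1} = 0
G(19) = mex{0,2} = 1
G(20) = mex{1,0} = 2
G_B(20) = 2.
Combined Grundy value = 0 ⊕ 2 = 2.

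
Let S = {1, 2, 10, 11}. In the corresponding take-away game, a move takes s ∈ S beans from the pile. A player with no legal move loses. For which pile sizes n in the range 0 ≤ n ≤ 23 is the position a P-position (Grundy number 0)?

0, 3, 6, 9, 12, 15, 18, 21

n :  0  1  2  3  4  5  6  7  8  9 10 11 12 13 14 15 16 17 18 19 20 21 22 23
G :  0  1  2  0  1  2  0  1  2  0  1  2  0  1  2  0  1  2  0  1  2  0  1  2
P-positions are exactly the n with G(n) = 0.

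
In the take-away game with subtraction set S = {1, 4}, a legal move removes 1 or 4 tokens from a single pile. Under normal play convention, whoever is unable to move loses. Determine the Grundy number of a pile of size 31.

G(0) = 0
G(1) = mex{0} = 1
G(2) = mex{1} = 0
G(3) = mex{0} = 1
G(4) = mex{1,0} = 2
G(5) = mex{2,1} = 0
G(6) = mex{0,0} = 1
G(7) = mex{1,1} = 0
G(8) = mex{0,2} = 1
G(9) = mex{1,0} = 2
G(10) = mex{2,1} = 0
G(11) = mex{0,0} = 1
G(12) = mex{1,1} = 0
G(13) = mex{0,2} = 1
G(14) = mex{1,0} = 2
G(15) = mex{2,1} = 0
G(16) = mex{0,0} = 1
G(17) = mex{1,1} = 0
G(18) = mex{0,2} = 1
G(19) = mex{1,0} = 2
G(20) = mex{2,1} = 0
G(21) = mex{0,0} = 1
G(22) = mex{1,1} = 0
G(23) = mex{0,2} = 1
G(24) = mex{1,0} = 2
G(25) = mex{2,1} = 0
G(26) = mex{0,0} = 1
G(27) = mex{1,1} = 0
G(28) = mex{0,2} = 1
G(29) = mex{1,0} = 2
G(30) = mex{2,1} = 0
G(31) = mex{0,0} = 1

1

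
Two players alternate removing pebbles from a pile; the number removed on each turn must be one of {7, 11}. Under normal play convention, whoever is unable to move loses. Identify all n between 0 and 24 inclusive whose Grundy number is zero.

G(0) = 0
G(1) = mex{} = 0
G(2) = mex{} = 0
G(3) = mex{} = 0
G(4) = mex{} = 0
G(5) = mex{} = 0
G(6) = mex{} = 0
G(7) = mex{0} = 1
G(8) = mex{0} = 1
G(9) = mex{0} = 1
G(10) = mex{0} = 1
G(11) = mex{0,0} = 1
G(12) = mex{0,0} = 1
G(13) = mex{0,0} = 1
G(14) = mex{1,0} = 2
G(15) = mex{1,0} = 2
G(16) = mex{1,0} = 2
G(17) = mex{1,0} = 2
G(18) = mex{1,1} = 0
G(19) = mex{1,1} = 0
G(20) = mex{1,1} = 0
G(21) = mex{2,1} = 0
G(22) = mex{2,1} = 0
G(23) = mex{2,1} = 0
G(24) = mex{2,1} = 0
P-positions are exactly the n with G(n) = 0.

0, 1, 2, 3, 4, 5, 6, 18, 19, 20, 21, 22, 23, 24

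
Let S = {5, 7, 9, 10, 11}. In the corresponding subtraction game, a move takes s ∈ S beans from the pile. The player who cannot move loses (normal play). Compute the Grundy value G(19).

n :  0  1  2  3  4  5  6  7  8  9 10 11 12 13 14 15 16 17 18 19
G :  0  0  0  0  0  1  1  1  1  1  2  2  2  2  2  3  0  0  0  0

0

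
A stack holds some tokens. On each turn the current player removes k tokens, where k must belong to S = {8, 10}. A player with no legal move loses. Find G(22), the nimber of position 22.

0

G(0) = 0
G(1) = mex{} = 0
G(2) = mex{} = 0
G(3) = mex{} = 0
G(4) = mex{} = 0
G(5) = mex{} = 0
G(6) = mex{} = 0
G(7) = mex{} = 0
G(8) = mex{0} = 1
G(9) = mex{0} = 1
G(10) = mex{0,0} = 1
G(11) = mex{0,0} = 1
G(12) = mex{0,0} = 1
G(13) = mex{0,0} = 1
G(14) = mex{0,0} = 1
G(15) = mex{0,0} = 1
G(16) = mex{1,0} = 2
G(17) = mex{1,0} = 2
G(18) = mex{1,1} = 0
G(19) = mex{1,1} = 0
G(20) = mex{1,1} = 0
G(21) = mex{1,1} = 0
G(22) = mex{1,1} = 0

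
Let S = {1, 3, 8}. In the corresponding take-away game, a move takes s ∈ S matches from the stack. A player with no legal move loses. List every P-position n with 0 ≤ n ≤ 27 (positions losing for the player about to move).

n :  0  1  2  3  4  5  6  7  8  9 10 11 12 13 14 15 16 17 18 19 20 21 22 23 24 25 26 27
G :  0  1  0  1  0  1  0  1  2  3  2  0  1  0  1  0  1  0  1  2  3  2  0  1  0  1  0  1
P-positions are exactly the n with G(n) = 0.

0, 2, 4, 6, 11, 13, 15, 17, 22, 24, 26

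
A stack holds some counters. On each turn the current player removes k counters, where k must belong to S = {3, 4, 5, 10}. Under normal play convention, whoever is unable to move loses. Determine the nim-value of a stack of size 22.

n :  0  1  2  3  4  5  6  7  8  9 10 11 12 13 14 15 16 17 18 19 20 21 22
G :  0  0  0  1  1  1  2  2  0  0  3  1  1  2  2  0  0  0  1  1  1  2  2

2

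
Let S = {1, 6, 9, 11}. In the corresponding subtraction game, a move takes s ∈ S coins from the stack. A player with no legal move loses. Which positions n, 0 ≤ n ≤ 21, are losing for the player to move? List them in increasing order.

0, 2, 4, 7, 12, 14, 17, 19

G(0) = 0
G(1) = mex{0} = 1
G(2) = mex{1} = 0
G(3) = mex{0} = 1
G(4) = mex{1} = 0
G(5) = mex{0} = 1
G(6) = mex{1,0} = 2
G(7) = mex{2,1} = 0
G(8) = mex{0,0} = 1
G(9) = mex{1,1,0} = 2
G(10) = mex{2,0,1} = 3
G(11) = mex{3,1,0,0} = 2
G(12) = mex{2,2,1,1} = 0
G(13) = mex{0,0,0,0} = 1
G(14) = mex{1,1,1,1} = 0
G(15) = mex{0,2,2,0} = 1
G(16) = mex{1,3,0,1} = 2
G(17) = mex{2,2,1,2} = 0
G(18) = mex{0,0,2,0} = 1
G(19) = mex{1,1,3,1} = 0
G(20) = mex{0,0,2,2} = 1
G(21) = mex{1,1,0,3} = 2
P-positions are exactly the n with G(n) = 0.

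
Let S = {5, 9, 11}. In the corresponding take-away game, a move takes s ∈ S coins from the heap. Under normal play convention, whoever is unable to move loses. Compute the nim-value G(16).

G(0) = 0
G(1) = mex{} = 0
G(2) = mex{} = 0
G(3) = mex{} = 0
G(4) = mex{} = 0
G(5) = mex{0} = 1
G(6) = mex{0} = 1
G(7) = mex{0} = 1
G(8) = mex{0} = 1
G(9) = mex{0,0} = 1
G(10) = mex{1,0} = 2
G(11) = mex{1,0,0} = 2
G(12) = mex{1,0,0} = 2
G(13) = mex{1,0,0} = 2
G(14) = mex{1,1,0} = 2
G(15) = mex{2,1,0} = 3
G(16) = mex{2,1,1} = 0

0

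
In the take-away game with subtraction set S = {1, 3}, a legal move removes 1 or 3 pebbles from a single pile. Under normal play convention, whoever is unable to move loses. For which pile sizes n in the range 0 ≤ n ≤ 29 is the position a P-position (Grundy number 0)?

n :  0  1  2  3  4  5  6  7  8  9 10 11 12 13 14 15 16 17 18 19 20 21 22 23 24 25 26 27 28 29
G :  0  1  0  1  0  1  0  1  0  1  0  1  0  1  0  1  0  1  0  1  0  1  0  1  0  1  0  1  0  1
P-positions are exactly the n with G(n) = 0.

0, 2, 4, 6, 8, 10, 12, 14, 16, 18, 20, 22, 24, 26, 28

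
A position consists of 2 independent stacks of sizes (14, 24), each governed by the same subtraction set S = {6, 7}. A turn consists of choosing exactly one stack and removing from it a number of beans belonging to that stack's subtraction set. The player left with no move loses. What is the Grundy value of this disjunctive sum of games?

1

All stacks use S = {6, 7}:
G(0) = 0
G(1) = mex{} = 0
G(2) = mex{} = 0
G(3) = mex{} = 0
G(4) = mex{} = 0
G(5) = mex{} = 0
G(6) = mex{0} = 1
G(7) = mex{0,0} = 1
G(8) = mex{0,0} = 1
G(9) = mex{0,0} = 1
G(10) = mex{0,0} = 1
G(11) = mex{0,0} = 1
G(12) = mex{1,0} = 2
G(13) = mex{1,1} = 0
G(14) = mex{1,1} = 0
G(15) = mex{1,1} = 0
G(16) = mex{1,1} = 0
G(17) = mex{1,1} = 0
G(18) = mex{2,1} = 0
G(19) = mex{0,2} = 1
G(20) = mex{0,0} = 1
G(21) = mex{0,0} = 1
G(22) = mex{0,0} = 1
G(23) = mex{0,0} = 1
G(24) = mex{0,0} = 1
Stack A: G(14) = 0.
Stack B: G(24) = 1.
Combined Grundy value = 0 ⊕ 1 = 1.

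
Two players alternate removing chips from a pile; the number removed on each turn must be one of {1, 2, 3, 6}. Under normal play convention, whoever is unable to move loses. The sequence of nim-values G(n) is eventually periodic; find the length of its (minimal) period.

n :  0  1  2  3  4  5  6  7  8  9 10 11 12 13 14
G :  0  1  2  3  0  1  2  3  0  1  2  3  0  1  2
G(n+4) = G(n) holds for n = 0,…,5 (a full window of length max(S) = 6), so the sequence is purely periodic with period 4.

4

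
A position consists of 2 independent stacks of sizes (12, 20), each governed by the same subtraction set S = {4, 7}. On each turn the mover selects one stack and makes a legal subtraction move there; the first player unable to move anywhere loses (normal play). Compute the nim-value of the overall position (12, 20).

2

All stacks use S = {4, 7}:
n :  0  1  2  3  4  5  6  7  8  9 10 11 12 13 14 15 16 17 18 19 20
G :  0  0  0  0  1  1  1  1  2  2  2  0  0  0  0  1  1  1  1  2  2
Stack A: G(12) = 0.
Stack B: G(20) = 2.
Combined Grundy value = 0 ⊕ 2 = 2.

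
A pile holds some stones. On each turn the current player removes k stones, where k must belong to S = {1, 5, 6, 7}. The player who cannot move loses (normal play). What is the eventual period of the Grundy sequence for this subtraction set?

n :  0  1  2  3  4  5  6  7  8  9 10 11 12 13 14 15 16 17 18 19 20 21 22 23 24 25
G :  0  1  0  1  0  1  2  3  2  3  2  3  0  1  0  1  0  1  2  3  2  3  2  3  0  1
G(n+12) = G(n) holds for n = 0,…,6 (a full window of length max(S) = 7), so the sequence is purely periodic with period 12.

12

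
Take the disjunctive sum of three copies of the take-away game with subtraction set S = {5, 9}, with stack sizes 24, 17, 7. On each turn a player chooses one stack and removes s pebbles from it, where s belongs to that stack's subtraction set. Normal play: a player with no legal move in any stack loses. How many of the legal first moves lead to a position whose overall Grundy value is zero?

1

All stacks use S = {5, 9}:
G(0) = 0
G(1) = mex{} = 0
G(2) = mex{} = 0
G(3) = mex{} = 0
G(4) = mex{} = 0
G(5) = mex{0} = 1
G(6) = mex{0} = 1
G(7) = mex{0} = 1
G(8) = mex{0} = 1
G(9) = mex{0,0} = 1
G(10) = mex{1,0} = 2
G(11) = mex{1,0} = 2
G(12) = mex{1,0} = 2
G(13) = mex{1,0} = 2
G(14) = mex{1,1} = 0
G(15) = mex{2,1} = 0
G(16) = mex{2,1} = 0
G(17) = mex{2,1} = 0
G(18) = mex{2,1} = 0
G(19) = mex{0,2} = 1
G(20) = mex{0,2} = 1
G(21) = mex{0,2} = 1
G(22) = mex{0,2} = 1
G(23) = mex{0,0} = 1
G(24) = mex{1,0} = 2
Stack A: G(24) = 2.
Stack B: G(17) = 0.
Stack C: G(7) = 1.
Combined Grundy value = 2 ⊕ 0 ⊕ 1 = 3.
A winning move leaves total XOR = 0, i.e. changes one component's Grundy value g to g ⊕ X where X is the current total.
Stack A: need g' = 2⊕3 = 1. Options: 24−5→G=1, 24−9→G=0. Hits: 1.
Stack B: need g' = 0⊕3 = 3. Options: 17−5→G=2, 17−9→G=1. Hits: 0.
Stack C: need g' = 1⊕3 = 2. Options: 7−5→G=0. Hits: 0.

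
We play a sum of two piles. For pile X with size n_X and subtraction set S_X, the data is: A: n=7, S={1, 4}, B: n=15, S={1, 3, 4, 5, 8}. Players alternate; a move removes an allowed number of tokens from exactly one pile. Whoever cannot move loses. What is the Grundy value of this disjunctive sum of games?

Pile A, S = {1, 4}:
G(0) = 0
G(1) = mex{0} = 1
G(2) = mex{1} = 0
G(3) = mex{0} = 1
G(4) = mex{1,0} = 2
G(5) = mex{2,1} = 0
G(6) = mex{0,0} = 1
G(7) = mex{1,1} = 0
G_A(7) = 0.
Pile B, S = {1, 3, 4, 5, 8}:
G(0) = 0
G(1) = mex{0} = 1
G(2) = mex{1} = 0
G(3) = mex{0,0} = 1
G(4) = mex{1,1,0} = 2
G(5) = mex{2,0,1,0} = 3
G(6) = mex{3,1,0,1} = 2
G(7) = mex{2,2,1,0} = 3
G(8) = mex{3,3,2,1,0} = 4
G(9) = mex{4,2,3,2,1} = 0
G(10) = mex{0,3,2,3,0} = 1
G(11) = mex{1,4,3,2,1} = 0
G(12) = mex{0,0,4,3,2} = 1
G(13) = mex{1,1,0,4,3} = 2
G(14) = mex{2,0,1,0,2} = 3
G(15) = mex{3,1,0,1,3} = 2
G_B(15) = 2.
Combined Grundy value = 0 ⊕ 2 = 2.

2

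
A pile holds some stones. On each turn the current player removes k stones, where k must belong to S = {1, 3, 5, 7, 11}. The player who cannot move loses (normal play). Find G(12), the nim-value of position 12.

0

G(0) = 0
G(1) = mex{0} = 1
G(2) = mex{1} = 0
G(3) = mex{0,0} = 1
G(4) = mex{1,1} = 0
G(5) = mex{0,0,0} = 1
G(6) = mex{1,1,1} = 0
G(7) = mex{0,0,0,0} = 1
G(8) = mex{1,1,1,1} = 0
G(9) = mex{0,0,0,0} = 1
G(10) = mex{1,1,1,1} = 0
G(11) = mex{0,0,0,0,0} = 1
G(12) = mex{1,1,1,1,1} = 0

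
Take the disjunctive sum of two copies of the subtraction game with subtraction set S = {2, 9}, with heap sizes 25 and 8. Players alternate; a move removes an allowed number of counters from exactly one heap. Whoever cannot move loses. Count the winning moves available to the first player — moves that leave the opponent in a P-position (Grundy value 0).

All heaps use S = {2, 9}:
G(0) = 0
G(1) = mex{} = 0
G(2) = mex{0} = 1
G(3) = mex{0} = 1
G(4) = mex{1} = 0
G(5) = mex{1} = 0
G(6) = mex{0} = 1
G(7) = mex{0} = 1
G(8) = mex{1} = 0
G(9) = mex{1,0} = 2
G(10) = mex{0,0} = 1
G(11) = mex{2,1} = 0
G(12) = mex{1,1} = 0
G(13) = mex{0,0} = 1
G(14) = mex{0,0} = 1
G(15) = mex{1,1} = 0
G(16) = mex{1,1} = 0
G(17) = mex{0,0} = 1
G(18) = mex{0,2} = 1
G(19) = mex{1,1} = 0
G(20) = mex{1,0} = 2
G(21) = mex{0,0} = 1
G(22) = mex{2,1} = 0
G(23) = mex{1,1} = 0
G(24) = mex{0,0} = 1
G(25) = mex{0,0} = 1
Heap A: G(25) = 1.
Heap B: G(8) = 0.
Combined Grundy value = 1 ⊕ 0 = 1.
A winning move leaves total XOR = 0, i.e. changes one component's Grundy value g to g ⊕ X where X is the current total.
Heap A: need g' = 1⊕1 = 0. Options: 25−2→G=0, 25−9→G=0. Hits: 2.
Heap B: need g' = 0⊕1 = 1. Options: 8−2→G=1. Hits: 1.

3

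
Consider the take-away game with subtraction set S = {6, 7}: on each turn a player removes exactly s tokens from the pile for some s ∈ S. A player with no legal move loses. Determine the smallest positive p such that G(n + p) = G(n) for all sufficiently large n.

13

n :  0  1  2  3  4  5  6  7  8  9 10 11 12 13 14 15 16 17 18 19 20 21 22 23 24 25 26 27
G :  0  0  0  0  0  0  1  1  1  1  1  1  2  0  0  0  0  0  0  1  1  1  1  1  1  2  0  0
G(n+13) = G(n) holds for n = 0,…,6 (a full window of length max(S) = 7), so the sequence is purely periodic with period 13.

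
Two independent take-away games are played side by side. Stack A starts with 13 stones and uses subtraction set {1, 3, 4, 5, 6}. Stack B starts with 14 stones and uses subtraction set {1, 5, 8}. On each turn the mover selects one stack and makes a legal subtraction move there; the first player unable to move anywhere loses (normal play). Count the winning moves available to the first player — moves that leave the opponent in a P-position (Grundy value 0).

Stack A, S = {1, 3, 4, 5, 6}:
n :  0  1  2  3  4  5  6  7  8  9 10 11 12 13
G :  0  1  0  1  2  3  2  3  4  0  1  0  1  2
G_A(13) = 2.
Stack B, S = {1, 5, 8}:
G(0) = 0
G(1) = mex{0} = 1
G(2) = mex{1} = 0
G(3) = mex{0} = 1
G(4) = mex{1} = 0
G(5) = mex{0,0} = 1
G(6) = mex{1,1} = 0
G(7) = mex{0,0} = 1
G(8) = mex{1,1,0} = 2
G(9) = mex{2,0,1} = 3
G(10) = mex{3,1,0} = 2
G(11) = mex{2,0,1} = 3
G(12) = mex{3,1,0} = 2
G(13) = mex{2,2,1} = 0
G(14) = mex{0,3,0} = 1
G_B(14) = 1.
Combined Grundy value = 2 ⊕ 1 = 3.
A winning move leaves total XOR = 0, i.e. changes one component's Grundy value g to g ⊕ X where X is the current total.
Stack A: need g' = 2⊕3 = 1. Options: 13−1→G=1, 13−3→G=1, 13−4→G=0, 13−5→G=4, 13−6→G=3. Hits: 2.
Stack B: need g' = 1⊕3 = 2. Options: 14−1→G=0, 14−5→G=3, 14−8→G=0. Hits: 0.

2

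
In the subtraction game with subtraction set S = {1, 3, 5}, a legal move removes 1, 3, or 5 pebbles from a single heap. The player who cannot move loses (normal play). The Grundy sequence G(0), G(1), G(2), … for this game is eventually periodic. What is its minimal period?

2

G(0) = 0
G(1) = mex{0} = 1
G(2) = mex{1} = 0
G(3) = mex{0,0} = 1
G(4) = mex{1,1} = 0
G(5) = mex{0,0,0} = 1
G(6) = mex{1,1,1} = 0
G(7) = mex{0,0,0} = 1
G(8) = mex{1,1,1} = 0
G(9) = mex{0,0,0} = 1
G(10) = mex{1,1,1} = 0
G(11) = mex{0,0,0} = 1
G(12) = mex{1,1,1} = 0
G(13) = mex{0,0,0} = 1
G(14) = mex{1,1,1} = 0
G(n+2) = G(n) holds for n = 0,…,4 (a full window of length max(S) = 5), so the sequence is purely periodic with period 2.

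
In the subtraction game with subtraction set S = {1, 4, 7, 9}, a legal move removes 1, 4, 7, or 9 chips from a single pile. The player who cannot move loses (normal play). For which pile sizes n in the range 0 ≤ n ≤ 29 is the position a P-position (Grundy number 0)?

G(0) = 0
G(1) = mex{0} = 1
G(2) = mex{1} = 0
G(3) = mex{0} = 1
G(4) = mex{1,0} = 2
G(5) = mex{2,1} = 0
G(6) = mex{0,0} = 1
G(7) = mex{1,1,0} = 2
G(8) = mex{2,2,1} = 0
G(9) = mex{0,0,0,0} = 1
G(10) = mex{1,1,1,1} = 0
G(11) = mex{0,2,2,0} = 1
G(12) = mex{1,0,0,1} = 2
G(13) = mex{2,1,1,2} = 0
G(14) = mex{0,0,2,0} = 1
G(15) = mex{1,1,0,1} = 2
G(16) = mex{2,2,1,2} = 0
G(17) = mex{0,0,0,0} = 1
G(18) = mex{1,1,1,1} = 0
G(19) = mex{0,2,2,0} = 1
G(20) = mex{1,0,0,1} = 2
G(21) = mex{2,1,1,2} = 0
G(22) = mex{0,0,2,0} = 1
G(23) = mex{1,1,0,1} = 2
G(24) = mex{2,2,1,2} = 0
G(25) = mex{0,0,0,0} = 1
G(26) = mex{1,1,1,1} = 0
G(27) = mex{0,2,2,0} = 1
G(28) = mex{1,0,0,1} = 2
G(29) = mex{2,1,1,2} = 0
P-positions are exactly the n with G(n) = 0.

0, 2, 5, 8, 10, 13, 16, 18, 21, 24, 26, 29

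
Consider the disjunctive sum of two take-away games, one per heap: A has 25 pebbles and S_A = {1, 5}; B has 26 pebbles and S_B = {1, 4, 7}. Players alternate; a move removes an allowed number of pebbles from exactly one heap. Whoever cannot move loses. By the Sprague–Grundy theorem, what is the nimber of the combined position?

1

Heap A, S = {1, 5}:
G(0) = 0
G(1) = mex{0} = 1
G(2) = mex{1} = 0
G(3) = mex{0} = 1
G(4) = mex{1} = 0
G(5) = mex{0,0} = 1
G(6) = mex{1,1} = 0
G(7) = mex{0,0} = 1
G(8) = mex{1,1} = 0
G(9) = mex{0,0} = 1
G(10) = mex{1,1} = 0
G(11) = mex{0,0} = 1
G(12) = mex{1,1} = 0
G(13) = mex{0,0} = 1
G(14) = mex{1,1} = 0
G(15) = mex{0,0} = 1
G(16) = mex{1,1} = 0
G(17) = mex{0,0} = 1
G(18) = mex{1,1} = 0
G(19) = mex{0,0} = 1
G(20) = mex{1,1} = 0
G(21) = mex{0,0} = 1
G(22) = mex{1,1} = 0
G(23) = mex{0,0} = 1
G(24) = mex{1,1} = 0
G(25) = mex{0,0} = 1
G_A(25) = 1.
Heap B, S = {1, 4, 7}:
n :  0  1  2  3  4  5  6  7  8  9 10 11 12 13 14 15 16 17 18 19 20 21 22 23 24 25 26
G :  0  1  0  1  2  0  1  2  0  1  0  1  2  0  1  2  0  1  0  1  2  0  1  2  0  1  0
G_B(26) = 0.
Combined Grundy value = 1 ⊕ 0 = 1.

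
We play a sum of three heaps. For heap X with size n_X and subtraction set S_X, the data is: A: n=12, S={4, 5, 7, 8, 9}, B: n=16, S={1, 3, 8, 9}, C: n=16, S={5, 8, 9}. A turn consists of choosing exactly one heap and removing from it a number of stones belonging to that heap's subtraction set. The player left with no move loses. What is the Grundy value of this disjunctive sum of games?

Heap A, S = {4, 5, 7, 8, 9}:
n :  0  1  2  3  4  5  6  7  8  9 10 11 12
G :  0  0  0  0  1  1  1  1  2  2  2  2  3
G_A(12) = 3.
Heap B, S = {1, 3, 8, 9}:
n :  0  1  2  3  4  5  6  7  8  9 10 11 12 13 14 15 16
G :  0  1  0  1  0  1  0  1  2  3  2  3  2  3  2  3  0
G_B(16) = 0.
Heap C, S = {5, 8, 9}:
G(0) = 0
G(1) = mex{} = 0
G(2) = mex{} = 0
G(3) = mex{} = 0
G(4) = mex{} = 0
G(5) = mex{0} = 1
G(6) = mex{0} = 1
G(7) = mex{0} = 1
G(8) = mex{0,0} = 1
G(9) = mex{0,0,0} = 1
G(10) = mex{1,0,0} = 2
G(11) = mex{1,0,0} = 2
G(12) = mex{1,0,0} = 2
G(13) = mex{1,1,0} = 2
G(14) = mex{1,1,1} = 0
G(15) = mex{2,1,1} = 0
G(16) = mex{2,1,1} = 0
G_C(16) = 0.
Combined Grundy value = 3 ⊕ 0 ⊕ 0 = 3.

3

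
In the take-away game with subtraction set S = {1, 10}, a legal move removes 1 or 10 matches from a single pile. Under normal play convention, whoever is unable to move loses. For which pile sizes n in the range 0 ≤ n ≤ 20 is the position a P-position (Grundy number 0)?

0, 2, 4, 6, 8, 11, 13, 15, 17, 19

n :  0  1  2  3  4  5  6  7  8  9 10 11 12 13 14 15 16 17 18 19 20
G :  0  1  0  1  0  1  0  1  0  1  2  0  1  0  1  0  1  0  1  0  1
P-positions are exactly the n with G(n) = 0.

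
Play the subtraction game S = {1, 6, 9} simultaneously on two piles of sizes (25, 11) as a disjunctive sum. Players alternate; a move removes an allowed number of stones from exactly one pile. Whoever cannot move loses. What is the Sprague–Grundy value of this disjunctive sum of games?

All piles use S = {1, 6, 9}:
G(0) = 0
G(1) = mex{0} = 1
G(2) = mex{1} = 0
G(3) = mex{0} = 1
G(4) = mex{1} = 0
G(5) = mex{0} = 1
G(6) = mex{1,0} = 2
G(7) = mex{2,1} = 0
G(8) = mex{0,0} = 1
G(9) = mex{1,1,0} = 2
G(10) = mex{2,0,1} = 3
G(11) = mex{3,1,0} = 2
G(12) = mex{2,2,1} = 0
G(13) = mex{0,0,0} = 1
G(14) = mex{1,1,1} = 0
G(15) = mex{0,2,2} = 1
G(16) = mex{1,3,0} = 2
G(17) = mex{2,2,1} = 0
G(18) = mex{0,0,2} = 1
G(19) = mex{1,1,3} = 0
G(20) = mex{0,0,2} = 1
G(21) = mex{1,1,0} = 2
G(22) = mex{2,2,1} = 0
G(23) = mex{0,0,0} = 1
G(24) = mex{1,1,1} = 0
G(25) = mex{0,0,2} = 1
Pile A: G(25) = 1.
Pile B: G(11) = 2.
Combined Grundy value = 1 ⊕ 2 = 3.

3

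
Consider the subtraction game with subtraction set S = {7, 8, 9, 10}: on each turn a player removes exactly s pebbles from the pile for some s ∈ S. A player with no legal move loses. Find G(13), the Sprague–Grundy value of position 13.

G(0) = 0
G(1) = mex{} = 0
G(2) = mex{} = 0
G(3) = mex{} = 0
G(4) = mex{} = 0
G(5) = mex{} = 0
G(6) = mex{} = 0
G(7) = mex{0} = 1
G(8) = mex{0,0} = 1
G(9) = mex{0,0,0} = 1
G(10) = mex{0,0,0,0} = 1
G(11) = mex{0,0,0,0} = 1
G(12) = mex{0,0,0,0} = 1
G(13) = mex{0,0,0,0} = 1

1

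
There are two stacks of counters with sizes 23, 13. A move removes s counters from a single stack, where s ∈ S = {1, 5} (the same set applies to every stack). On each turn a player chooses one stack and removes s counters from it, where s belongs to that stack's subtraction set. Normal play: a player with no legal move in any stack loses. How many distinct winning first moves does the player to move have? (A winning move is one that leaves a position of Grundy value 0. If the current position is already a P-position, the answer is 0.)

0

All stacks use S = {1, 5}:
G(0) = 0
G(1) = mex{0} = 1
G(2) = mex{1} = 0
G(3) = mex{0} = 1
G(4) = mex{1} = 0
G(5) = mex{0,0} = 1
G(6) = mex{1,1} = 0
G(7) = mex{0,0} = 1
G(8) = mex{1,1} = 0
G(9) = mex{0,0} = 1
G(10) = mex{1,1} = 0
G(11) = mex{0,0} = 1
G(12) = mex{1,1} = 0
G(13) = mex{0,0} = 1
G(14) = mex{1,1} = 0
G(15) = mex{0,0} = 1
G(16) = mex{1,1} = 0
G(17) = mex{0,0} = 1
G(18) = mex{1,1} = 0
G(19) = mex{0,0} = 1
G(20) = mex{1,1} = 0
G(21) = mex{0,0} = 1
G(22) = mex{1,1} = 0
G(23) = mex{0,0} = 1
Stack A: G(23) = 1.
Stack B: G(13) = 1.
Combined Grundy value = 1 ⊕ 1 = 0.
A winning move leaves total XOR = 0, i.e. changes one component's Grundy value g to g ⊕ X where X is the current total.
Stack A: target g' = 1⊕0 = 1, but every legal move changes the Grundy value (mex property), so 0 moves.
Stack B: target g' = 1⊕0 = 1, but every legal move changes the Grundy value (mex property), so 0 moves.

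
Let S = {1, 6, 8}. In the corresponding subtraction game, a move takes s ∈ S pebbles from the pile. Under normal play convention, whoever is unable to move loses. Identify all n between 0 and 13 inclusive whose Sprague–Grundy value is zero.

0, 2, 4, 7, 9, 11

n :  0  1  2  3  4  5  6  7  8  9 10 11 12 13
G :  0  1  0  1  0  1  2  0  1  0  1  0  1  2
P-positions are exactly the n with G(n) = 0.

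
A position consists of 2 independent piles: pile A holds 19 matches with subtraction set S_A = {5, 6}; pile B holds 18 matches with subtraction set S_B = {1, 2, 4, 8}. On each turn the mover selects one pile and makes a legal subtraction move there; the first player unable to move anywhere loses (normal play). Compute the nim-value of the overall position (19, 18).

1

Pile A, S = {5, 6}:
n :  0  1  2  3  4  5  6  7  8  9 10 11 12 13 14 15 16 17 18 19
G :  0  0  0  0  0  1  1  1  1  1  2  0  0  0  0  0  1  1  1  1
G_A(19) = 1.
Pile B, S = {1, 2, 4, 8}:
n :  0  1  2  3  4  5  6  7  8  9 10 11 12 13 14 15 16 17 18
G :  0  1  2  0  1  2  0  1  2  0  1  2  0  1  2  0  1  2  0
G_B(18) = 0.
Combined Grundy value = 1 ⊕ 0 = 1.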